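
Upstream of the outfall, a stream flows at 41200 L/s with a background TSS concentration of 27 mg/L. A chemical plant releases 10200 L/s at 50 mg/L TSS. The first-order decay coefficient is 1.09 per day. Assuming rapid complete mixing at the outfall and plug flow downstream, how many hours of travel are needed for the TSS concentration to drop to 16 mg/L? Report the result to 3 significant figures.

Flow-weighted average: C = (41200·27.00 + 10200·50.00) / 51400 = 1622000/51400 = 31.56 mg/L.
31.56·exp(−k·t) = 16 → t = ln(31.56/16)/k = 53860 s = 14.96 h.

15.0 h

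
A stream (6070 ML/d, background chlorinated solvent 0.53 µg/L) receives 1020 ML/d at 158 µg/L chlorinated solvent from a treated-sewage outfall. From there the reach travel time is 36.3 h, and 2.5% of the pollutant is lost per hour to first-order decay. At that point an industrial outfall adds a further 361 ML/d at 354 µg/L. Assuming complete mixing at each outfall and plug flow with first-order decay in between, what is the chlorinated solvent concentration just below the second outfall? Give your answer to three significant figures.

Mixed concentration C = ΣQC/ΣQ = (6070·0.5300 + 1020·158.0) / 7090 = 164400/7090 = 23.18 µg/L; combined flow 7090 ML/d.
2.5%/h lost → k = −ln(1 − 0.025) = 0.02532 h⁻¹.
Decay over the reach: 23.18·exp(−kt) = 23.18·0.3989 = 9.248 µg/L.
At the second outfall, C = (7090·9.248 + 361.0·354.0) / (7090 + 361.0) = 25.95 µg/L.

26.0 µg/L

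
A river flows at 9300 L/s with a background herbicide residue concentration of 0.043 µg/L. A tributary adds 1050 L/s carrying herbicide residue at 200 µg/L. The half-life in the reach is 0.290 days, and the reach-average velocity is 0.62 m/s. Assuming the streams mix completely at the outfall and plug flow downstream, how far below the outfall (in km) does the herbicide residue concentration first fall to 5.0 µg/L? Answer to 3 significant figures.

31.4 km

After mixing, C = (9300·0.04300 + 1050·200.0) / 10350 = 210400/10350 = 20.33 µg/L.
Half-life 0.290 d → k = ln 2 / 0.290 = 2.390 d⁻¹.
Set 20.33·exp(−k·t) = 5.0 → t = ln(20.33/5.0)/k = 50700 s = 14.08 h.
Distance = v·t = 0.62·50700 = 31430 m = 31.43 km.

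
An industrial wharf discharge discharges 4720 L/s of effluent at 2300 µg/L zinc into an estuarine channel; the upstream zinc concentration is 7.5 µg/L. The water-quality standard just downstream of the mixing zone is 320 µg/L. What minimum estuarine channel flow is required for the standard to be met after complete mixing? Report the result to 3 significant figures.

29900 L/s

Set C_mix = 320: (Q·7.500 + 4720·2300) / (Q + 4720) = 320
→ Q = 4720·(2300 − 320)/(320 − 7.500) = 29910 L/s.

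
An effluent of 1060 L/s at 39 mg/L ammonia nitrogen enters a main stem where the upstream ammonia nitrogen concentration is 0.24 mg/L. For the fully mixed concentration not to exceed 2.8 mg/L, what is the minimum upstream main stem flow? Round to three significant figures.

Set C_mix = 2.8: (Q·0.2400 + 1060·39.00) / (Q + 1060) = 2.8
→ Q = 1060·(39.00 − 2.8)/(2.8 − 0.2400) = 14990 L/s.

15000 L/s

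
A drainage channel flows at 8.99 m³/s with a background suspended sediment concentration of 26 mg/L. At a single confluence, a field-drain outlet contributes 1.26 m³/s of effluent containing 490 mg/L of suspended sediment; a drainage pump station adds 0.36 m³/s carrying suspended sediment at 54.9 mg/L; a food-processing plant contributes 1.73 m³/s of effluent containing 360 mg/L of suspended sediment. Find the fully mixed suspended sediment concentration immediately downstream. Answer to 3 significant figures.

121 mg/L

Mixed concentration C = ΣQC/ΣQ = (8.990·26.00 + 1.260·490.0 + 0.3600·54.90 + 1.730·360.0) / 12.34 = 1494/12.34 = 121.0 mg/L.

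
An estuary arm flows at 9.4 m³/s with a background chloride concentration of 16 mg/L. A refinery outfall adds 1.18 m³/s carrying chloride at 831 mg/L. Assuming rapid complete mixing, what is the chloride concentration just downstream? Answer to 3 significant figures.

107 mg/L

Flow-weighted average: C = (9.400·16.00 + 1.180·831.0) / 10.58 = 1131/10.58 = 106.9 mg/L.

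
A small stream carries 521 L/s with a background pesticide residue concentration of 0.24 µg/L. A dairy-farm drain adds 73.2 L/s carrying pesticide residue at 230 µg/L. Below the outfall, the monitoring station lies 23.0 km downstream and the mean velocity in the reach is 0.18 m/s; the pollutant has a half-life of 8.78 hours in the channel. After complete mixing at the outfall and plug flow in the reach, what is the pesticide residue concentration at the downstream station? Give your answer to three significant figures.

1.73 µg/L

Conservation of mass: C = (521.0·0.2400 + 73.20·230.0) / 594.2 = 16960/594.2 = 28.54 µg/L.
Travel time t = 23.0·1000 / 0.18 = 127800 s = 35.49 h.
Half-life 8.78 h → k = ln 2 / 8.78 = 0.07895 h⁻¹ = 1.895 d⁻¹.
After decay, C = 28.54 × e^(−kt) = 28.54 × 0.06068 = 1.732 µg/L.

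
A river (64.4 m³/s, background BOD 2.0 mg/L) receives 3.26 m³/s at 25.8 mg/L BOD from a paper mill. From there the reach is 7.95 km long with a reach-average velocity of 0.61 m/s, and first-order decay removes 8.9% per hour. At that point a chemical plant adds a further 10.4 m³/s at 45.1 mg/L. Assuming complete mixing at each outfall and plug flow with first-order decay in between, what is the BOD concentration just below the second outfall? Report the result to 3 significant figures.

7.96 mg/L

Mixed concentration C = ΣQC/ΣQ = (64.40·2.000 + 3.260·25.80) / 67.66 = 212.9/67.66 = 3.147 mg/L; combined flow 67.66 m³/s.
Travel time t = 7.95·1000 / 0.61 = 13030 s = 3.620 h.
8.9%/h lost → k = −ln(1 − 0.089) = 0.09321 h⁻¹.
First-order decay: C = 3.147·exp(−k·t) = 3.147·0.7136 = 2.245 mg/L.
Second outfall: C = (67.66·2.245 + 10.40·45.10)/78.06 = 7.955 mg/L.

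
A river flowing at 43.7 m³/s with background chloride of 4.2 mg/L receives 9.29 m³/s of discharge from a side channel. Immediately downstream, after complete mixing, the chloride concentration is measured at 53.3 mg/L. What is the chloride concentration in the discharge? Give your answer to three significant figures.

Mass balance: 43.70·4.200 + 9.290·Cₑ = 52.99·53.30
→ Cₑ = (52.99·53.30 − 43.70·4.200) / 9.290 = 284.3 mg/L.

284 mg/L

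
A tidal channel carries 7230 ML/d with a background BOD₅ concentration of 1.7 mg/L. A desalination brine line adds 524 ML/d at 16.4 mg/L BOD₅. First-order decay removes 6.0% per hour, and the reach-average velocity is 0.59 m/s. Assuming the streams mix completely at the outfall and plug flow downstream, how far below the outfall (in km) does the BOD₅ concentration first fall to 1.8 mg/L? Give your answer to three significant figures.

13.8 km

Mixed concentration C = ΣQC/ΣQ = (7230·1.700 + 524.0·16.40) / 7754 = 20880/7754 = 2.693 mg/L.
6.0%/h lost → k = −ln(1 − 0.06) = 0.06188 h⁻¹.
Set 2.693·exp(−k·t) = 1.8 → t = ln(2.693/1.8)/k = 23450 s = 6.513 h.
Distance = v·t = 0.59·23450 = 13830 m = 13.83 km.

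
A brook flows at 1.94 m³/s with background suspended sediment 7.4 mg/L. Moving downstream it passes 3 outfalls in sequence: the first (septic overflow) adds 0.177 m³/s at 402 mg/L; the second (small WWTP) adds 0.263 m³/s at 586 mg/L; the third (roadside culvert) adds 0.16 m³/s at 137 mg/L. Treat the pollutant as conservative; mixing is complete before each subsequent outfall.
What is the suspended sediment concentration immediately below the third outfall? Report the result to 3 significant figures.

Below outfall 1: Q → 2.117 m³/s, C = (1.940·7.400 + 0.1770·402.0)/2.117 = 40.39 mg/L.
Below outfall 2: Q → 2.380 m³/s, C = (2.117·40.39 + 0.2630·586.0)/2.380 = 100.7 mg/L.
Below outfall 3: Q → 2.540 m³/s, C = (2.380·100.7 + 0.1600·137.0)/2.540 = 103.0 mg/L.

103 mg/L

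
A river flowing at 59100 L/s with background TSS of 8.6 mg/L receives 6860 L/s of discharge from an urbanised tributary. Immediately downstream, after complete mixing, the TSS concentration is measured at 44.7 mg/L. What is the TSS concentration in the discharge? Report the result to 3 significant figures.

356 mg/L

Mass balance: 59100·8.600 + 6860·Cₑ = 65960·44.70
→ Cₑ = (65960·44.70 − 59100·8.600) / 6860 = 355.7 mg/L.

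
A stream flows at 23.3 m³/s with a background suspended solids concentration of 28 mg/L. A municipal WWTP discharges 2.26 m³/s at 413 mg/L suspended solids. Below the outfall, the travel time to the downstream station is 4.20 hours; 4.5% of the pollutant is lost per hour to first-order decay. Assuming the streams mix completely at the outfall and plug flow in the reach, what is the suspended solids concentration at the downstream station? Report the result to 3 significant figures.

Flow-weighted average: C = (23.30·28.00 + 2.260·413.0) / 25.56 = 1586/25.56 = 62.04 mg/L.
4.5%/h lost → k = −ln(1 − 0.045) = 0.04604 h⁻¹.
First-order decay: C = 62.04·exp(−k·t) = 62.04·0.8242 = 51.13 mg/L.

51.1 mg/L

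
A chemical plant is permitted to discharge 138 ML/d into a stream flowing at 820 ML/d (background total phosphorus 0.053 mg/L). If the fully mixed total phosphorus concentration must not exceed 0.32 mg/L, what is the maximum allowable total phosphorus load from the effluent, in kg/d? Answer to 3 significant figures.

Mass balance at the limit: 820.0·0.05300 + 138.0·Cₑ = 958.0·0.32 → Cₑ = 1.907 mg/L.
138.0 ML/d = 1.597 m³/s. Load = 1.597 m³/s × 1.907 g/m³ × 86 400 s/d = 263.1 kg/d.

263 kg/d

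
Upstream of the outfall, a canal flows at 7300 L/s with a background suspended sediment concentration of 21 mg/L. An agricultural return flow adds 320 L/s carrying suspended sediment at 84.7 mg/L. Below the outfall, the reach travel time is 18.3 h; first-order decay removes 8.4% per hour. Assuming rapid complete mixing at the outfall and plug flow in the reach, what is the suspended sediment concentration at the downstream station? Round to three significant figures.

Conservation of mass: C = (7300·21.00 + 320.0·84.70) / 7620 = 180400/7620 = 23.68 mg/L.
8.4%/h lost → k = −ln(1 − 0.084) = 0.08774 h⁻¹.
Applying C = C₀e^(−kt): 23.68 × 0.2008 = 4.753 mg/L.

4.75 mg/L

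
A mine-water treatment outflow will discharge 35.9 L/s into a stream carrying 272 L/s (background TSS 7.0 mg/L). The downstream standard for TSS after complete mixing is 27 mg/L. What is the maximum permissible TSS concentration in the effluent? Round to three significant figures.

At the limit, (Qr·Cr + Qe·Cₑ)/(Qr + Qe) = 27:
Cₑ = (307.9·27 − 272.0·7.000) / 35.90 = 178.5 mg/L.

179 mg/L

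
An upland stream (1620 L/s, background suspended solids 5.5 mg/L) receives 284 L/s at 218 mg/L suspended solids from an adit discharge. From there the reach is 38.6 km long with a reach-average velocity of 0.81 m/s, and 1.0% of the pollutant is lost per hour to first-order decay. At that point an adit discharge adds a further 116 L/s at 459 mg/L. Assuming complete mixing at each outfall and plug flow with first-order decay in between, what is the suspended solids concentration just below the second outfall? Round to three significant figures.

After mixing, C = (1620·5.500 + 284.0·218.0) / 1904 = 70820/1904 = 37.20 mg/L; combined flow 1904 L/s.
Travel time t = 38.6·1000 / 0.81 = 47650 s = 13.24 h.
1.0%/h lost → k = −ln(1 − 0.01) = 0.01005 h⁻¹.
Applying C = C₀e^(−kt): 37.20 × 0.8754 = 32.56 mg/L.
Second outfall: C = (1904·32.56 + 116.0·459.0)/2020 = 57.05 mg/L.

57.1 mg/L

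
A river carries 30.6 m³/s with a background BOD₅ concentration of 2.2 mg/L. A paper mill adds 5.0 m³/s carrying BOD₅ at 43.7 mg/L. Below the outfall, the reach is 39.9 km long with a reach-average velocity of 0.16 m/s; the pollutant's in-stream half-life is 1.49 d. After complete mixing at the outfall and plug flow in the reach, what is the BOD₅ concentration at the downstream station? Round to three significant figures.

Mixed concentration C = ΣQC/ΣQ = (30.60·2.200 + 5.000·43.70) / 35.60 = 285.8/35.60 = 8.029 mg/L.
Travel time t = 39.9·1000 / 0.16 = 249400 s = 69.27 h.
Half-life 1.49 d → k = ln 2 / 1.49 = 0.4652 d⁻¹.
After decay, C = 8.029 × e^(−kt) = 8.029 × 0.2611 = 2.097 mg/L.

2.10 mg/L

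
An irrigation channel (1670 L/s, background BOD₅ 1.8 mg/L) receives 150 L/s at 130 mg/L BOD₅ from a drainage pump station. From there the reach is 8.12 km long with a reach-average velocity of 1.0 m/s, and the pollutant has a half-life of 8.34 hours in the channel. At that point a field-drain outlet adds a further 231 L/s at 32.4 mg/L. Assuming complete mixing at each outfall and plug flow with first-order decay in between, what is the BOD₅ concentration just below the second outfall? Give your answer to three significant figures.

12.7 mg/L

Mixed concentration C = ΣQC/ΣQ = (1670·1.800 + 150.0·130.0) / 1820 = 22510/1820 = 12.37 mg/L; combined flow 1820 L/s.
Travel time t = 8.12·1000 / 1.0 = 8120 s = 2.256 h.
Half-life 8.34 h → k = ln 2 / 8.34 = 0.08311 h⁻¹ = 1.995 d⁻¹.
Decay over the reach: 12.37·exp(−kt) = 12.37·0.8291 = 10.25 mg/L.
At the second outfall, C = (1820·10.25 + 231.0·32.40) / (1820 + 231.0) = 12.75 mg/L.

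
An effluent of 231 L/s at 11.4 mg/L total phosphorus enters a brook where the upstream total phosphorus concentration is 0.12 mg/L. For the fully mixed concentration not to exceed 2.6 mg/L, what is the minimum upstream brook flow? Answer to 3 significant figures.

820 L/s

Set C_mix = 2.6: (Q·0.1200 + 231.0·11.40) / (Q + 231.0) = 2.6
→ Q = 231.0·(11.40 − 2.6)/(2.6 − 0.1200) = 819.7 L/s.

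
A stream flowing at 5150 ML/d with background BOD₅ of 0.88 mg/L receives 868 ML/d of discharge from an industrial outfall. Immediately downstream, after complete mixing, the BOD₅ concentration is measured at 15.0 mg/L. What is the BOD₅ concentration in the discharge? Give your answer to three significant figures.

Mass balance: 5150·0.8800 + 868.0·Cₑ = 6018·15.00
→ Cₑ = (6018·15.00 − 5150·0.8800) / 868.0 = 98.78 mg/L.

98.8 mg/L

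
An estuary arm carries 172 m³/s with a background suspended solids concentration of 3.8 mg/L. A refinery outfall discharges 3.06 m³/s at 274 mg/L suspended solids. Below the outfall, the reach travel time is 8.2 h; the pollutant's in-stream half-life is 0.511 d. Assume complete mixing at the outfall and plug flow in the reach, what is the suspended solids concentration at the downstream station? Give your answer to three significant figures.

5.36 mg/L

Mixed concentration C = ΣQC/ΣQ = (172.0·3.800 + 3.060·274.0) / 175.1 = 1492/175.1 = 8.523 mg/L.
Half-life 0.511 d → k = ln 2 / 0.511 = 1.356 d⁻¹.
After decay, C = 8.523 × e^(−kt) = 8.523 × 0.6291 = 5.362 mg/L.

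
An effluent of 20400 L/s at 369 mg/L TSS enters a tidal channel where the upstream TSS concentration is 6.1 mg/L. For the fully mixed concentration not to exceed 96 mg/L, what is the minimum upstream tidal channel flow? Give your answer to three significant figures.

61900 L/s

Set C_mix = 96: (Q·6.100 + 20400·369.0) / (Q + 20400) = 96
→ Q = 20400·(369.0 − 96)/(96 − 6.100) = 61950 L/s.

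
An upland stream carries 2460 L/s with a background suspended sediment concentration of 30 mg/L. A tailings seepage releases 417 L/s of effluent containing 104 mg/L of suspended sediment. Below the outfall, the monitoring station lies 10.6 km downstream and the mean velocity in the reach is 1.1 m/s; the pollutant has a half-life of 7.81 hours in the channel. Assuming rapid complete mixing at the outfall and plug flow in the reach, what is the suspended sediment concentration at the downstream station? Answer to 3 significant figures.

Conservation of mass: C = (2460·30.00 + 417.0·104.0) / 2877 = 117200/2877 = 40.73 mg/L.
Travel time t = 10.6·1000 / 1.1 = 9636 s = 2.677 h.
Half-life 7.81 h → k = ln 2 / 7.81 = 0.08875 h⁻¹ = 2.130 d⁻¹.
After decay, C = 40.73 × e^(−kt) = 40.73 × 0.7885 = 32.11 mg/L.

32.1 mg/L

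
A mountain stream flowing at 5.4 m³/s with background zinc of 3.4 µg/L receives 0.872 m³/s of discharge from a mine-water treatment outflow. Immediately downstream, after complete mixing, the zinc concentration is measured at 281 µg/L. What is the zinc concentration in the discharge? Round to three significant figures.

Mass balance: 5.400·3.400 + 0.8720·Cₑ = 6.272·281.0
→ Cₑ = (6.272·281.0 − 5.400·3.400) / 0.8720 = 2000 µg/L.

2000 µg/L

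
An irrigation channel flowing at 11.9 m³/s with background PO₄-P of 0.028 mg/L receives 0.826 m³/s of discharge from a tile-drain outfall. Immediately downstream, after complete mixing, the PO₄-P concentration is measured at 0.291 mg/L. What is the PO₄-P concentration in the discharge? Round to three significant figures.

Mass balance: 11.90·0.02800 + 0.8260·Cₑ = 12.73·0.2910
→ Cₑ = (12.73·0.2910 − 11.90·0.02800) / 0.8260 = 4.080 mg/L.

4.08 mg/L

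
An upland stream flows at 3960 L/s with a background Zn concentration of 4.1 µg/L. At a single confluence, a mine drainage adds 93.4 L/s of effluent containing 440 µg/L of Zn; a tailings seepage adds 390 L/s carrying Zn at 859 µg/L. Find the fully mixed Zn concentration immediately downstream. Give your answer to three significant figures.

After mixing, C = (3960·4.100 + 93.40·440.0 + 390.0·859.0) / 4443 = 392300/4443 = 88.30 µg/L.

88.3 µg/L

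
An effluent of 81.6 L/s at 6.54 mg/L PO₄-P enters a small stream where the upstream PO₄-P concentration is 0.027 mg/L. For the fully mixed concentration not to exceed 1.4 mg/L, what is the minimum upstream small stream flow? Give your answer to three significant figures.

Set C_mix = 1.4: (Q·0.02700 + 81.60·6.540) / (Q + 81.60) = 1.4
→ Q = 81.60·(6.540 − 1.4)/(1.4 − 0.02700) = 305.5 L/s.

305 L/s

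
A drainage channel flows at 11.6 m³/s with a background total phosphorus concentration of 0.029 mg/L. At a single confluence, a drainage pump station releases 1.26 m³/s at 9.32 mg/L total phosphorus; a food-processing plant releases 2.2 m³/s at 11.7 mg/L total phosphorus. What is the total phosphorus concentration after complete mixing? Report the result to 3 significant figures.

Flow-weighted average: C = (11.60·0.02900 + 1.260·9.320 + 2.200·11.70) / 15.06 = 37.82/15.06 = 2.511 mg/L.

2.51 mg/L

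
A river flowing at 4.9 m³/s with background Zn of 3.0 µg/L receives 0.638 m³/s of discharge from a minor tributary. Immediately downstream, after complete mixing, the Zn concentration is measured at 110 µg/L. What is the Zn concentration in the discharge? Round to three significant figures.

932 µg/L

Mass balance: 4.900·3.000 + 0.6380·Cₑ = 5.538·110.0
→ Cₑ = (5.538·110.0 − 4.900·3.000) / 0.6380 = 931.8 µg/L.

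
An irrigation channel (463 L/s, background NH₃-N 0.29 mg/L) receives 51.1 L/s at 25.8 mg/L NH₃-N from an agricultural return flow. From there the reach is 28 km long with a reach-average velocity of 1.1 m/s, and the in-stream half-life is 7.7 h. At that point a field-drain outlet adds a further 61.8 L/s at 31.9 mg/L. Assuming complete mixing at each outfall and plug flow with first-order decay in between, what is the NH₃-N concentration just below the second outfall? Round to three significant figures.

4.76 mg/L

Mixed concentration C = ΣQC/ΣQ = (463.0·0.2900 + 51.10·25.80) / 514.1 = 1453/514.1 = 2.826 mg/L; combined flow 514.1 L/s.
Travel time t = 28·1000 / 1.1 = 25450 s = 7.071 h.
Half-life 7.7 h → k = ln 2 / 7.7 = 0.09002 h⁻¹ = 2.160 d⁻¹.
First-order decay: C = 2.826·exp(−k·t) = 2.826·0.5291 = 1.495 mg/L.
At the second outfall, C = (514.1·1.495 + 61.80·31.90) / (514.1 + 61.80) = 4.758 mg/L.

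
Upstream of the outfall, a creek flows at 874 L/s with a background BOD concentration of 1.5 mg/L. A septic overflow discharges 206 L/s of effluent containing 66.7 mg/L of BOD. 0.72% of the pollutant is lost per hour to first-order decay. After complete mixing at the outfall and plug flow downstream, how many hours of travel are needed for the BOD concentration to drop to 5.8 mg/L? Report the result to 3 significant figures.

Mixed concentration C = ΣQC/ΣQ = (874.0·1.500 + 206.0·66.70) / 1080 = 15050/1080 = 13.94 mg/L.
0.72%/h lost → k = −ln(1 − 0.0072) = 0.007226 h⁻¹.
13.94·exp(−k·t) = 5.8 → t = ln(13.94/5.8)/k = 436700 s = 121.3 h.

121 h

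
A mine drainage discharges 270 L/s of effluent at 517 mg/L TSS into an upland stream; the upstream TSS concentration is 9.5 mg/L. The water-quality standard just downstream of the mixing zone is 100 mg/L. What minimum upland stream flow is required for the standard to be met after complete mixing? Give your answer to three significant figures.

Set C_mix = 100: (Q·9.500 + 270.0·517.0) / (Q + 270.0) = 100
→ Q = 270.0·(517.0 − 100)/(100 − 9.500) = 1244 L/s.

1240 L/s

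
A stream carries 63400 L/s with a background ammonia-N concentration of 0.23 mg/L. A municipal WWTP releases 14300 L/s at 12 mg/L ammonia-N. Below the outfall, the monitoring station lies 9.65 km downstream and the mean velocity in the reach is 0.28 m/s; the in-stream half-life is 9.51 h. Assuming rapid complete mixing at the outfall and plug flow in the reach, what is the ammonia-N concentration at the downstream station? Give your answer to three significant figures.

1.19 mg/L

Conservation of mass: C = (63400·0.2300 + 14300·12.00) / 77700 = 186200/77700 = 2.396 mg/L.
Travel time t = 9.65·1000 / 0.28 = 34460 s = 9.573 h.
Half-life 9.51 h → k = ln 2 / 9.51 = 0.07289 h⁻¹ = 1.749 d⁻¹.
Applying C = C₀e^(−kt): 2.396 × 0.4977 = 1.193 mg/L.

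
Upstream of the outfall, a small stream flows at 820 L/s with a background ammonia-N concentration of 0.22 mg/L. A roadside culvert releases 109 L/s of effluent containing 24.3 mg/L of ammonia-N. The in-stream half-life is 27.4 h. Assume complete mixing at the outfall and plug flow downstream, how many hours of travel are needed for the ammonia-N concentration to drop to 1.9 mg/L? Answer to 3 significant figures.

18.6 h

Mixed concentration C = ΣQC/ΣQ = (820.0·0.2200 + 109.0·24.30) / 929.0 = 2829/929.0 = 3.045 mg/L.
Half-life 27.4 h → k = ln 2 / 27.4 = 0.02530 h⁻¹ = 0.6071 d⁻¹.
3.045·exp(−k·t) = 1.9 → t = ln(3.045/1.9)/k = 67130 s = 18.65 h.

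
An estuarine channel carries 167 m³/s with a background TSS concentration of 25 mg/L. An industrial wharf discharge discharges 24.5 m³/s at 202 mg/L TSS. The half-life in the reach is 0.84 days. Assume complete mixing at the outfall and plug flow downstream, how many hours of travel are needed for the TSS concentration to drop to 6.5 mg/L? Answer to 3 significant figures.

57.9 h

Mixed concentration C = ΣQC/ΣQ = (167.0·25.00 + 24.50·202.0) / 191.5 = 9124/191.5 = 47.64 mg/L.
Half-life 0.84 d → k = ln 2 / 0.84 = 0.8252 d⁻¹.
47.64·exp(−k·t) = 6.5 → t = ln(47.64/6.5)/k = 208600 s = 57.94 h.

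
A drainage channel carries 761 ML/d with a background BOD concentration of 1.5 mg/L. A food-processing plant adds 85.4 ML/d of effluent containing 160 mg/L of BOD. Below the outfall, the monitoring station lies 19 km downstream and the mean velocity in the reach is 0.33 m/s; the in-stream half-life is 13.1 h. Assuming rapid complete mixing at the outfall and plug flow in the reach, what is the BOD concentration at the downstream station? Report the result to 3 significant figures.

After mixing, C = (761.0·1.500 + 85.40·160.0) / 846.4 = 14810/846.4 = 17.49 mg/L.
Travel time t = 19·1000 / 0.33 = 57580 s = 15.99 h.
Half-life 13.1 h → k = ln 2 / 13.1 = 0.05291 h⁻¹ = 1.270 d⁻¹.
After decay, C = 17.49 × e^(−kt) = 17.49 × 0.4290 = 7.505 mg/L.

7.50 mg/L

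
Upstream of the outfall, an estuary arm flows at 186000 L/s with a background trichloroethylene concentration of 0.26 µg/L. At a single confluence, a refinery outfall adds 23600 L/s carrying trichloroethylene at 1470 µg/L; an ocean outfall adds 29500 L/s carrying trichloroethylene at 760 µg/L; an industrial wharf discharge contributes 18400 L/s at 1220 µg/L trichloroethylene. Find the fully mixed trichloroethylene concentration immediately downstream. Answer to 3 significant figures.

Mass balance: C = (186000·0.2600 + 23600·1470 + 29500·760.0 + 18400·1220) / 257500 = 79610000/257500 = 309.2 µg/L.

309 µg/L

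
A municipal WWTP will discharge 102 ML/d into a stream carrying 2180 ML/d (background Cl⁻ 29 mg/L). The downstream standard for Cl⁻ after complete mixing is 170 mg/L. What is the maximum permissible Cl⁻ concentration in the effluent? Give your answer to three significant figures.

3180 mg/L

At the limit, (Qr·Cr + Qe·Cₑ)/(Qr + Qe) = 170:
Cₑ = (2282·170 − 2180·29.00) / 102.0 = 3184 mg/L.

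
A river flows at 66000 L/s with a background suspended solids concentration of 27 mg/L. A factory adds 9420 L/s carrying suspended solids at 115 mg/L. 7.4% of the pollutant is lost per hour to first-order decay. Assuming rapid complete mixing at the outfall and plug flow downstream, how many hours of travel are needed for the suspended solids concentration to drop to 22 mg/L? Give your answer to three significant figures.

After mixing, C = (66000·27.00 + 9420·115.0) / 75420 = 2865000/75420 = 37.99 mg/L.
7.4%/h lost → k = −ln(1 − 0.074) = 0.07688 h⁻¹.
37.99·exp(−k·t) = 22 → t = ln(37.99/22)/k = 25580 s = 7.106 h.

7.11 h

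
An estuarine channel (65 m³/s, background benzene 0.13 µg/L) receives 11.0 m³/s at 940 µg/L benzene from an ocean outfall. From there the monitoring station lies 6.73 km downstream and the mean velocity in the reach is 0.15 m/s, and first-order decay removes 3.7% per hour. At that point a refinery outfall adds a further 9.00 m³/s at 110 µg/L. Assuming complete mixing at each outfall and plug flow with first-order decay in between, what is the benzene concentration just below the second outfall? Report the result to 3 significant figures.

After mixing, C = (65.00·0.1300 + 11.00·940.0) / 76.00 = 10350/76.00 = 136.2 µg/L; combined flow 76.00 m³/s.
Travel time t = 6.73·1000 / 0.15 = 44870 s = 12.46 h.
3.7%/h lost → k = −ln(1 − 0.037) = 0.03770 h⁻¹.
First-order decay: C = 136.2·exp(−k·t) = 136.2·0.6251 = 85.11 µg/L.
Second outfall: C = (76.00·85.11 + 9.000·110.0)/85.00 = 87.75 µg/L.

87.7 µg/L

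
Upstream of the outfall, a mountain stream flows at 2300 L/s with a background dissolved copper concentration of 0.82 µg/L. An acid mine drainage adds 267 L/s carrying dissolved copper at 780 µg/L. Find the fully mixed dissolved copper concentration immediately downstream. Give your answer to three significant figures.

81.9 µg/L

Mass balance: C = (2300·0.8200 + 267.0·780.0) / 2567 = 210100/2567 = 81.86 µg/L.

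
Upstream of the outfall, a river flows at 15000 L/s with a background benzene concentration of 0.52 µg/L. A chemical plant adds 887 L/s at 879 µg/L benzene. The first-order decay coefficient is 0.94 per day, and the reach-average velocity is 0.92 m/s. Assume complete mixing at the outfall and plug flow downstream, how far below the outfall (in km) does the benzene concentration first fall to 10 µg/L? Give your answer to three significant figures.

135 km

Conservation of mass: C = (15000·0.5200 + 887.0·879.0) / 15890 = 787500/15890 = 49.57 µg/L.
Set 49.57·exp(−k·t) = 10 → t = ln(49.57/10)/k = 147100 s = 40.87 h.
Distance = v·t = 0.92·147100 = 135400 m = 135.4 km.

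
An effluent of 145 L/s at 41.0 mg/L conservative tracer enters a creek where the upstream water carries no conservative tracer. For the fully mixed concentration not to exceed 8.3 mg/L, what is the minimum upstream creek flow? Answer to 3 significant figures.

571 L/s

Set C_mix = 8.3: (Q·0 + 145.0·41.00) / (Q + 145.0) = 8.3
→ Q = 145.0·(41.00 − 8.3)/(8.3 − 0) = 571.3 L/s.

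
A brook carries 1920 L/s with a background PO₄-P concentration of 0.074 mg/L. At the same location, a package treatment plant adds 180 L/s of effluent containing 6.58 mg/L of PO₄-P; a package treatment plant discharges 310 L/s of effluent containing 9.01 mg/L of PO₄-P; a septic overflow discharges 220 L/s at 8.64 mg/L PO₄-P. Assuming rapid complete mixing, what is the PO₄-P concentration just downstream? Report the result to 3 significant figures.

Conservation of mass: C = (1920·0.07400 + 180.0·6.580 + 310.0·9.010 + 220.0·8.640) / 2630 = 6020/2630 = 2.289 mg/L.

2.29 mg/L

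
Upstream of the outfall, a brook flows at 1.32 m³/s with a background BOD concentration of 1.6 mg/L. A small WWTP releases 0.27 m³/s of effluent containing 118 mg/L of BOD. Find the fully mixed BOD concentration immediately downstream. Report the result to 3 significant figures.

Mass balance: C = (1.320·1.600 + 0.2700·118.0) / 1.590 = 33.97/1.590 = 21.37 mg/L.

21.4 mg/L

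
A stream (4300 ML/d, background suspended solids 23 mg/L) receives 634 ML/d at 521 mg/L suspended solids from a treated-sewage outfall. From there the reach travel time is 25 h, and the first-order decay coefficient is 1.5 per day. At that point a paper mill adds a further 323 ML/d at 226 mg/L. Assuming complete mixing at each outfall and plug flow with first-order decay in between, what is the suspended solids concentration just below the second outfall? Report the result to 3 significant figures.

After mixing, C = (4300·23.00 + 634.0·521.0) / 4934 = 429200/4934 = 86.99 mg/L; combined flow 4934 ML/d.
After decay, C = 86.99 × e^(−kt) = 86.99 × 0.2096 = 18.23 mg/L.
Second outfall: C = (4934·18.23 + 323.0·226.0)/5257 = 31.00 mg/L.

31.0 mg/L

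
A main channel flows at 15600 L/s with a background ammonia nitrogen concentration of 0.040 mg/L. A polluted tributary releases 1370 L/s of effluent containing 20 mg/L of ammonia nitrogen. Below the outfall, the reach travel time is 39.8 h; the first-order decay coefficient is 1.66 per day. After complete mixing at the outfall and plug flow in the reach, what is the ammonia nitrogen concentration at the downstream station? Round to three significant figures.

0.105 mg/L

After mixing, C = (15600·0.04000 + 1370·20.00) / 16970 = 28020/16970 = 1.651 mg/L.
After decay, C = 1.651 × e^(−kt) = 1.651 × 0.06375 = 0.1053 mg/L.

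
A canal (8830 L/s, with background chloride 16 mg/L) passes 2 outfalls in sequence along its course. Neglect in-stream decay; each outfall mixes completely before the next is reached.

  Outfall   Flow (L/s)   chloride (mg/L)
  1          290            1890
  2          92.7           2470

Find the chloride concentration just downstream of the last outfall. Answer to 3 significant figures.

99.7 mg/L

Below outfall 1: Q → 9120 L/s, C = (8830·16.00 + 290.0·1890)/9120 = 75.59 mg/L.
Below outfall 2: Q → 9213 L/s, C = (9120·75.59 + 92.70·2470)/9213 = 99.68 mg/L.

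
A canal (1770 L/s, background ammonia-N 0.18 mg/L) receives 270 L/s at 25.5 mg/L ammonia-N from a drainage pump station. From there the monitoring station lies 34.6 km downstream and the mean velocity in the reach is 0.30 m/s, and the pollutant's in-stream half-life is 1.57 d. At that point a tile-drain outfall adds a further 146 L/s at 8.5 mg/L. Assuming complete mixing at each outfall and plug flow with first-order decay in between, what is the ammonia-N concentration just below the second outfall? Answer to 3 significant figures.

Flow-weighted average: C = (1770·0.1800 + 270.0·25.50) / 2040 = 7204/2040 = 3.531 mg/L; combined flow 2040 L/s.
Travel time t = 34.6·1000 / 0.30 = 115300 s = 32.04 h.
Half-life 1.57 d → k = ln 2 / 1.57 = 0.4415 d⁻¹.
Applying C = C₀e^(−kt): 3.531 × 0.5547 = 1.959 mg/L.
Second outfall: C = (2040·1.959 + 146.0·8.500)/2186 = 2.396 mg/L.

2.40 mg/L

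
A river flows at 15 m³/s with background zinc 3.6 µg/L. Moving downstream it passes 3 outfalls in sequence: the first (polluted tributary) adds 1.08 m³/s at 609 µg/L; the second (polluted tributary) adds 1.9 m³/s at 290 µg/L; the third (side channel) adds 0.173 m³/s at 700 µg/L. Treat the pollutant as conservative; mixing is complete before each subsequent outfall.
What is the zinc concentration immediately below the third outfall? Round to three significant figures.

After outfall 1: Q = 15.00 + 1.080 = 16.08 m³/s; C = (15.00·3.600 + 1.080·609.0)/16.08 = 44.26 µg/L.
After outfall 2: Q = 16.08 + 1.900 = 17.98 m³/s; C = (16.08·44.26 + 1.900·290.0)/17.98 = 70.23 µg/L.
After outfall 3: Q = 17.98 + 0.1730 = 18.15 m³/s; C = (17.98·70.23 + 0.1730·700.0)/18.15 = 76.23 µg/L.

76.2 µg/L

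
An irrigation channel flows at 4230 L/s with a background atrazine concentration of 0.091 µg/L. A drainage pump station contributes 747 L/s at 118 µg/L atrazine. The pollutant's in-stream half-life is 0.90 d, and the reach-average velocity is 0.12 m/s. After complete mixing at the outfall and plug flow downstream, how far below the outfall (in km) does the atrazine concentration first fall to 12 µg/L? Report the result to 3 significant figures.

Flow-weighted average: C = (4230·0.09100 + 747.0·118.0) / 4977 = 88530/4977 = 17.79 µg/L.
Half-life 0.90 d → k = ln 2 / 0.90 = 0.7702 d⁻¹.
Set 17.79·exp(−k·t) = 12 → t = ln(17.79/12)/k = 44160 s = 12.27 h.
Distance = v·t = 0.12·44160 = 5299 m = 5.299 km.

5.30 km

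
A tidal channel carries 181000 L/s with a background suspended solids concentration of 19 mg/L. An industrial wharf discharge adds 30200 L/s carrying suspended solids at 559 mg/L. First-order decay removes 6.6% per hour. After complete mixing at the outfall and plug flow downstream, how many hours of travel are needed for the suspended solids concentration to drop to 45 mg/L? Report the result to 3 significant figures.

After mixing, C = (181000·19.00 + 30200·559.0) / 211200 = 20320000/211200 = 96.22 mg/L.
6.6%/h lost → k = −ln(1 − 0.066) = 0.06828 h⁻¹.
96.22·exp(−k·t) = 45 → t = ln(96.22/45)/k = 40070 s = 11.13 h.

11.1 h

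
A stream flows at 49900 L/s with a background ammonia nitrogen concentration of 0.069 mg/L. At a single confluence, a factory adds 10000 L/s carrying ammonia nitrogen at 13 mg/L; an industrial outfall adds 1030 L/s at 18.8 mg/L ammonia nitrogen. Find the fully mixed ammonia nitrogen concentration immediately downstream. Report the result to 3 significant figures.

2.51 mg/L

Conservation of mass: C = (49900·0.06900 + 10000·13.00 + 1030·18.80) / 60930 = 152800/60930 = 2.508 mg/L.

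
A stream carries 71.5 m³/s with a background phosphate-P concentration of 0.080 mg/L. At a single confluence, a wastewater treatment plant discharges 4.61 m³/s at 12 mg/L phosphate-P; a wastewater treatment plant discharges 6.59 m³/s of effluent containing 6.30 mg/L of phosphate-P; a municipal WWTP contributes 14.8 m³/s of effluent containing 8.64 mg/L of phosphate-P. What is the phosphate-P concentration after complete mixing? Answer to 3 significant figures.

Mixed concentration C = ΣQC/ΣQ = (71.50·0.08000 + 4.610·12.00 + 6.590·6.300 + 14.80·8.640) / 97.50 = 230.4/97.50 = 2.363 mg/L.

2.36 mg/L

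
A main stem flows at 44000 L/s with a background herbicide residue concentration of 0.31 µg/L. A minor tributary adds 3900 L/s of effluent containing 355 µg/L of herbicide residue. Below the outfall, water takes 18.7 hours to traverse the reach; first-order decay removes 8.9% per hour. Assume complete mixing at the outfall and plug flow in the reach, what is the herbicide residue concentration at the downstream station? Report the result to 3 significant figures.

After mixing, C = (44000·0.3100 + 3900·355.0) / 47900 = 1398000/47900 = 29.19 µg/L.
8.9%/h lost → k = −ln(1 − 0.089) = 0.09321 h⁻¹.
Decay over the reach: 29.19·exp(−kt) = 29.19·0.1750 = 5.108 µg/L.

5.11 µg/L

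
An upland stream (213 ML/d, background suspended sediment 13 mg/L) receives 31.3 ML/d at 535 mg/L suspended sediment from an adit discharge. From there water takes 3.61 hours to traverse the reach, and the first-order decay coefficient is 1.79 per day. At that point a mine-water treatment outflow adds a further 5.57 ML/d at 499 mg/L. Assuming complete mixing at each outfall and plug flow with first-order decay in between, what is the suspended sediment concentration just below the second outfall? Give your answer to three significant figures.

70.8 mg/L

Mass balance: C = (213.0·13.00 + 31.30·535.0) / 244.3 = 19510/244.3 = 79.88 mg/L; combined flow 244.3 ML/d.
Decay over the reach: 79.88·exp(−kt) = 79.88·0.7640 = 61.02 mg/L.
Second outfall: C = (244.3·61.02 + 5.570·499.0)/249.9 = 70.79 mg/L.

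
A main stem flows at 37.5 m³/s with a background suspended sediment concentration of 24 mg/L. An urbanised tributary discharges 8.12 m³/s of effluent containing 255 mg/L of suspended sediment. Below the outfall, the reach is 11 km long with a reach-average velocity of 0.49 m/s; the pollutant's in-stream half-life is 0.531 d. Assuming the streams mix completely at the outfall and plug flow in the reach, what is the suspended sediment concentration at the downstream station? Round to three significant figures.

Mass balance: C = (37.50·24.00 + 8.120·255.0) / 45.62 = 2971/45.62 = 65.12 mg/L.
Travel time t = 11·1000 / 0.49 = 22450 s = 6.236 h.
Half-life 0.531 d → k = ln 2 / 0.531 = 1.305 d⁻¹.
After decay, C = 65.12 × e^(−kt) = 65.12 × 0.7124 = 46.39 mg/L.

46.4 mg/L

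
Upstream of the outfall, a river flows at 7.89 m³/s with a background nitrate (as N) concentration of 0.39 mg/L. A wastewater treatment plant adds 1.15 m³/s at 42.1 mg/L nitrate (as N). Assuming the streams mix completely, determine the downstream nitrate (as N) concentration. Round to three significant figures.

5.70 mg/L

Flow-weighted average: C = (7.890·0.3900 + 1.150·42.10) / 9.040 = 51.49/9.040 = 5.696 mg/L.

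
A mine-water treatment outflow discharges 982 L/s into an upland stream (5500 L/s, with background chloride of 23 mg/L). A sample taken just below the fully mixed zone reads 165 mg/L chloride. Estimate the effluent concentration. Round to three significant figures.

Mass balance: 5500·23.00 + 982.0·Cₑ = 6482·165.0
→ Cₑ = (6482·165.0 − 5500·23.00) / 982.0 = 960.3 mg/L.

960 mg/L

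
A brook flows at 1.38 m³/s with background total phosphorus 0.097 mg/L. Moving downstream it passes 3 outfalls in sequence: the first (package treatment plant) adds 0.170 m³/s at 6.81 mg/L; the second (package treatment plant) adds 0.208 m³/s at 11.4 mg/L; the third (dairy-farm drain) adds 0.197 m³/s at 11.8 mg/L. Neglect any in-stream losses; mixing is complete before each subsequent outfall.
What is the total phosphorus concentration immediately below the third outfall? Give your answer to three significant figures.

3.06 mg/L

Outfall 1: combined Q = 1.550 m³/s; C = (1.380·0.09700 + 0.1700·6.810)/1.550 = 0.8333 mg/L.
Outfall 2: combined Q = 1.758 m³/s; C = (1.550·0.8333 + 0.2080·11.40)/1.758 = 2.083 mg/L.
Outfall 3: combined Q = 1.955 m³/s; C = (1.758·2.083 + 0.1970·11.80)/1.955 = 3.063 mg/L.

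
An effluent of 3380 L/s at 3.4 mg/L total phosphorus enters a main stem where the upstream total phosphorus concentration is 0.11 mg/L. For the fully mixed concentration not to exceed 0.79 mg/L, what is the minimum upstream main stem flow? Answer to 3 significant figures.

Set C_mix = 0.79: (Q·0.1100 + 3380·3.400) / (Q + 3380) = 0.79
→ Q = 3380·(3.400 − 0.79)/(0.79 − 0.1100) = 12970 L/s.

13000 L/s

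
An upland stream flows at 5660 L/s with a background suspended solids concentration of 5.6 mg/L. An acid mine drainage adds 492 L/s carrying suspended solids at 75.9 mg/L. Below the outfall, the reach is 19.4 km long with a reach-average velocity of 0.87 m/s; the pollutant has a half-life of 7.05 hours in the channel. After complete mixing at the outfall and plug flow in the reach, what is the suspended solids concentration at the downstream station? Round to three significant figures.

6.10 mg/L

Mass balance: C = (5660·5.600 + 492.0·75.90) / 6152 = 69040/6152 = 11.22 mg/L.
Travel time t = 19.4·1000 / 0.87 = 22300 s = 6.194 h.
Half-life 7.05 h → k = ln 2 / 7.05 = 0.09832 h⁻¹ = 2.360 d⁻¹.
Applying C = C₀e^(−kt): 11.22 × 0.5439 = 6.104 mg/L.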